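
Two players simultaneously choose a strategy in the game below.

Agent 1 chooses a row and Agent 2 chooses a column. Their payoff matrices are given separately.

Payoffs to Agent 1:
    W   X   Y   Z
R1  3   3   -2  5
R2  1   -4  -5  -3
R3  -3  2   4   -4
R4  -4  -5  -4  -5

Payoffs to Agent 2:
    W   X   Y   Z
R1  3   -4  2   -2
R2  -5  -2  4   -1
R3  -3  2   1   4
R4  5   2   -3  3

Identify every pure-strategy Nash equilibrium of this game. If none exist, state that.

Check each profile: it is a Nash equilibrium iff no player can strictly gain by switching unilaterally.
(R1, W): Agent 1 gets 3, best alternative 1; Agent 2 gets 3, best alternative 2. No profitable deviation — NE.
(R1, X): Agent 2 can switch to W (-4 → 3). Not NE.
(R1, Y): Agent 1 can switch to R3 (-2 → 4). Not NE.
(R1, Z): Agent 2 can switch to W (-2 → 3). Not NE.
(R2, W): Agent 1 can switch to R1 (1 → 3). Not NE.
(R2, X): Agent 1 can switch to R1 (-4 → 3). Not NE.
(R2, Y): Agent 1 can switch to R1 (-5 → -2). Not NE.
(R2, Z): Agent 1 can switch to R1 (-3 → 5). Not NE.
(R3, W): Agent 1 can switch to R1 (-3 → 3). Not NE.
(The remaining 7 profiles each have a profitable deviation by the same check.)

The unique pure-strategy Nash equilibrium is (R1, W).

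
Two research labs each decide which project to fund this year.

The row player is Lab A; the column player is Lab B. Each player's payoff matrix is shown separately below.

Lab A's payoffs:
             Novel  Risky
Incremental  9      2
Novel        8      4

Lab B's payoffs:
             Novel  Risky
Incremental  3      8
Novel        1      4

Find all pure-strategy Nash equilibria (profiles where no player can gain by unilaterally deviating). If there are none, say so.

(Novel, Risky)

Lab A against Novel: payoffs 9, 8 → best response Incremental.
Lab A against Risky: payoffs 2, 4 → best response Novel.
Lab B against Incremental: payoffs 3, 8 → best response Risky.
Lab B against Novel: payoffs 1, 4 → best response Risky.
Mutual best responses: (Novel, Risky).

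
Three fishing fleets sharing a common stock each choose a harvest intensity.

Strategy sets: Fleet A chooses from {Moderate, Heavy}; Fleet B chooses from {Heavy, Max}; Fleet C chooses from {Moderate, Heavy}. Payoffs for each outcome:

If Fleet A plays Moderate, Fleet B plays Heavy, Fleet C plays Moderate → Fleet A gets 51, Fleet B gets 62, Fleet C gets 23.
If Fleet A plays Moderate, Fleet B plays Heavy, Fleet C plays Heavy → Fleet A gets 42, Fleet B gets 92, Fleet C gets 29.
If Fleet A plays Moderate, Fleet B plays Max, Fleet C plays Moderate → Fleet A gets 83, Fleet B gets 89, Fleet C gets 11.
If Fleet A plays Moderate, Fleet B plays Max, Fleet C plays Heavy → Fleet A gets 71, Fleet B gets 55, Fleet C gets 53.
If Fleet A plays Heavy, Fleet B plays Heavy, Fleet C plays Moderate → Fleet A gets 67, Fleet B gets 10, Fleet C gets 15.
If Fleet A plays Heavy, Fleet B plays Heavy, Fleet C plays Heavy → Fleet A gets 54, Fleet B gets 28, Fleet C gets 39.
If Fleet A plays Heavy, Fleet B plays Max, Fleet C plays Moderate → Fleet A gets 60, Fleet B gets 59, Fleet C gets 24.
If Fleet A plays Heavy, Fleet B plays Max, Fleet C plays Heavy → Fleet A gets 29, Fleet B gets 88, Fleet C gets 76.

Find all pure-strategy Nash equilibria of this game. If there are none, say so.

There is no pure-strategy Nash equilibrium.

Fleet A against (Heavy, Moderate): payoffs 51, 67 → best response Heavy.
Fleet A against (Heavy, Heavy): payoffs 42, 54 → best response Heavy.
Fleet A against (Max, Moderate): payoffs 83, 60 → best response Moderate.
Fleet A against (Max, Heavy): payoffs 71, 29 → best response Moderate.
Fleet B against (Moderate, Moderate): payoffs 62, 89 → best response Max.
Fleet B against (Moderate, Heavy): payoffs 92, 55 → best response Heavy.
Fleet B against (Heavy, Moderate): payoffs 10, 59 → best response Max.
Fleet B against (Heavy, Heavy): payoffs 28, 88 → best response Max.
Fleet C against (Moderate, Heavy): payoffs 23, 29 → best response Heavy.
Fleet C against (Moderate, Max): payoffs 11, 53 → best response Heavy.
Fleet C against (Heavy, Heavy): payoffs 15, 39 → best response Heavy.
Fleet C against (Heavy, Max): payoffs 24, 76 → best response Heavy.
No profile is a mutual best response for all players.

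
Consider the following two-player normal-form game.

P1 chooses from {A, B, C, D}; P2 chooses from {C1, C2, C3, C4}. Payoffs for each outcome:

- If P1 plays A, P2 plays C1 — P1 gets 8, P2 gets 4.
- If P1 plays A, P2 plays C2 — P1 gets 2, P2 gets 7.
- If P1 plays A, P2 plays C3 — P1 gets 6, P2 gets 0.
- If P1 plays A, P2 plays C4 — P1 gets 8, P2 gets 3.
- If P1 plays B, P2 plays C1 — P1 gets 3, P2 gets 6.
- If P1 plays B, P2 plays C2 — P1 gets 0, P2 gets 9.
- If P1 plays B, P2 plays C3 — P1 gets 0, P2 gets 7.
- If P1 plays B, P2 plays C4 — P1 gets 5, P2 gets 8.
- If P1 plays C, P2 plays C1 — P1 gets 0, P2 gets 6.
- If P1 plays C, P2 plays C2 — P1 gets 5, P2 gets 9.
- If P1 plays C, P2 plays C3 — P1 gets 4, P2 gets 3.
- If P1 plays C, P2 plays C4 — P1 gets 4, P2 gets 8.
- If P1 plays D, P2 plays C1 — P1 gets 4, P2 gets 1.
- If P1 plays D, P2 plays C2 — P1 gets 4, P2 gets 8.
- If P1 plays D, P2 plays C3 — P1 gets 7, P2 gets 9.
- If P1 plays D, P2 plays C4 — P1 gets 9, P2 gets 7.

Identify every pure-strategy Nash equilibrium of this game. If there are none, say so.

Mark each player's best response to every combination of opponents' strategies; a profile where every player is best-responding is a pure Nash equilibrium.
P1 against C1: payoffs 8, 3, 0, 4 → best response A.
P1 against C2: payoffs 2, 0, 5, 4 → best response C.
P1 against C3: payoffs 6, 0, 4, 7 → best response D.
P1 against C4: payoffs 8, 5, 4, 9 → best response D.
P2 against A: payoffs 4, 7, 0, 3 → best response C2.
P2 against B: payoffs 6, 9, 7, 8 → best response C2.
P2 against C: payoffs 6, 9, 3, 8 → best response C2.
P2 against D: payoffs 1, 8, 9, 7 → best response C3.
Mutual best responses: (C, C2); (D, C3).

The pure Nash equilibria are (C, C2); (D, C3).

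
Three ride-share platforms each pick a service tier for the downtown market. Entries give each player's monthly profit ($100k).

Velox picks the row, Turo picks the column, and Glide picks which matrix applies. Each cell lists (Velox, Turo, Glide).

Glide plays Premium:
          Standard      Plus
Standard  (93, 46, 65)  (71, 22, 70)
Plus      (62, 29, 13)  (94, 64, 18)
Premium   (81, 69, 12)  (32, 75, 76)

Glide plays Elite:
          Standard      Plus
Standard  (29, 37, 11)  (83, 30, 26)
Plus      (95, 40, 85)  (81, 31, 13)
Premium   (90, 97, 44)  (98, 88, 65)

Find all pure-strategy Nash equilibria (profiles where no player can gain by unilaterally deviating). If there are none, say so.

The pure Nash equilibria are (Standard, Standard, Premium), (Plus, Standard, Elite), (Plus, Plus, Premium).

Velox against (Standard, Premium): payoffs 93, 62, 81 → best response Standard.
Velox against (Standard, Elite): payoffs 29, 95, 90 → best response Plus.
Velox against (Plus, Premium): payoffs 71, 94, 32 → best response Plus.
Velox against (Plus, Elite): payoffs 83, 81, 98 → best response Premium.
Turo against (Standard, Premium): payoffs 46, 22 → best response Standard.
Turo against (Standard, Elite): payoffs 37, 30 → best response Standard.
Turo against (Plus, Premium): payoffs 29, 64 → best response Plus.
Turo against (Plus, Elite): payoffs 40, 31 → best response Standard.
Turo against (Premium, Premium): payoffs 69, 75 → best response Plus.
Turo against (Premium, Elite): payoffs 97, 88 → best response Standard.
Glide against (Standard, Standard): payoffs 65, 11 → best response Premium.
Glide against (Standard, Plus): payoffs 70, 26 → best response Premium.
Glide against (Plus, Standard): payoffs 13, 85 → best response Elite.
Glide against (Plus, Plus): payoffs 18, 13 → best response Premium.
Glide against (Premium, Standard): payoffs 12, 44 → best response Elite.
Glide against (Premium, Plus): payoffs 76, 65 → best response Premium.
Mutual best responses: (Standard, Standard, Premium); (Plus, Standard, Elite); (Plus, Plus, Premium).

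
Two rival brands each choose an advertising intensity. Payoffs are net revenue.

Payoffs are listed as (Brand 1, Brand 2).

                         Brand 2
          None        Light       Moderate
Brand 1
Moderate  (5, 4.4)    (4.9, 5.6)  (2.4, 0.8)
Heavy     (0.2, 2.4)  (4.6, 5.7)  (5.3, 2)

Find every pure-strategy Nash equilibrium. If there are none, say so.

Mark each player's best response to every combination of opponents' strategies; a profile where every player is best-responding is a pure Nash equilibrium.
Brand 1 against None: payoffs 5, 0.2 → best response Moderate.
Brand 1 against Light: payoffs 4.9, 4.6 → best response Moderate.
Brand 1 against Moderate: payoffs 2.4, 5.3 → best response Heavy.
Brand 2 against Moderate: payoffs 4.4, 5.6, 0.8 → best response Light.
Brand 2 against Heavy: payoffs 2.4, 5.7, 2 → best response Light.
Mutual best responses: (Moderate, Light).

Pure NE: (Moderate, Light)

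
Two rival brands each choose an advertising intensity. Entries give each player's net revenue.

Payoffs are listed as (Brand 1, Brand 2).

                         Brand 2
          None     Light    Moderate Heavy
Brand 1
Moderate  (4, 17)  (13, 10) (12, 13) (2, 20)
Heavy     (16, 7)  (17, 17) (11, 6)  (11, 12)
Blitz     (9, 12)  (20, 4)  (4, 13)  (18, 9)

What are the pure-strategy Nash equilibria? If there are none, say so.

There is no pure-strategy Nash equilibrium.

(Moderate, None): Brand 1 can switch to Heavy (4 → 16). Not NE.
(Moderate, Light): Brand 1 can switch to Heavy (13 → 17). Not NE.
(Moderate, Moderate): Brand 2 can switch to None (13 → 17). Not NE.
(Moderate, Heavy): Brand 1 can switch to Heavy (2 → 11). Not NE.
(Heavy, None): Brand 2 can switch to Light (7 → 17). Not NE.
(Heavy, Light): Brand 1 can switch to Blitz (17 → 20). Not NE.
(Heavy, Moderate): Brand 1 can switch to Moderate (11 → 12). Not NE.
(Heavy, Heavy): Brand 1 can switch to Blitz (11 → 18). Not NE.
(The remaining 4 profiles each have a profitable deviation by the same check.)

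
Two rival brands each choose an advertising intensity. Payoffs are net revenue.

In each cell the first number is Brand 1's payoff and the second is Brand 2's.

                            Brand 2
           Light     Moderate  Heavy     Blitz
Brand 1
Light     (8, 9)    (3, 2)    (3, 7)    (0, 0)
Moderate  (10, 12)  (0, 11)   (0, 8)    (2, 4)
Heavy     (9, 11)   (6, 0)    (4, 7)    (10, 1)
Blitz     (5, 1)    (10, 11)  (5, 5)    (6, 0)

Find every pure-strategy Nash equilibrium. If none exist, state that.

Mark each player's best response to every combination of opponents' strategies; a profile where every player is best-responding is a pure Nash equilibrium.
Brand 1 against Light: payoffs 8, 10, 9, 5 → best response Moderate.
Brand 1 against Moderate: payoffs 3, 0, 6, 10 → best response Blitz.
Brand 1 against Heavy: payoffs 3, 0, 4, 5 → best response Blitz.
Brand 1 against Blitz: payoffs 0, 2, 10, 6 → best response Heavy.
Brand 2 against Light: payoffs 9, 2, 7, 0 → best response Light.
Brand 2 against Moderate: payoffs 12, 11, 8, 4 → best response Light.
Brand 2 against Heavy: payoffs 11, 0, 7, 1 → best response Light.
Brand 2 against Blitz: payoffs 1, 11, 5, 0 → best response Moderate.
Mutual best responses: (Moderate, Light); (Blitz, Moderate).

Pure-strategy Nash equilibria: (Moderate, Light) and (Blitz, Moderate)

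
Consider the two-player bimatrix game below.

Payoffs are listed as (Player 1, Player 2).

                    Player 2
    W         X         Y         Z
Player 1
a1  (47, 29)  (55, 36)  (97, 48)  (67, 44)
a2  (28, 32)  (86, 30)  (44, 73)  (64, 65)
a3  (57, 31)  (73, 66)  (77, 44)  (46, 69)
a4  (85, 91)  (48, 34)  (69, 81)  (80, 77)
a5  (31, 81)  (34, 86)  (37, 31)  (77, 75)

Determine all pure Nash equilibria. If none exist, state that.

Pure-strategy Nash equilibria: (a1, Y) and (a4, W)

Check each profile: it is a Nash equilibrium iff no player can strictly gain by switching unilaterally.
(a1, W): Player 1 can switch to a3 (47 → 57). Not NE.
(a1, X): Player 1 can switch to a2 (55 → 86). Not NE.
(a1, Y): Player 1 gets 97, best alternative 77; Player 2 gets 48, best alternative 44. No profitable deviation — NE.
(a1, Z): Player 1 can switch to a4 (67 → 80). Not NE.
(a2, W): Player 1 can switch to a1 (28 → 47). Not NE.
(a2, X): Player 2 can switch to W (30 → 32). Not NE.
(a2, Y): Player 1 can switch to a1 (44 → 97). Not NE.
(a4, W): Player 1 gets 85, best alternative 57; Player 2 gets 91, best alternative 81. No profitable deviation — NE.
(The remaining 12 profiles each have a profitable deviation by the same check.)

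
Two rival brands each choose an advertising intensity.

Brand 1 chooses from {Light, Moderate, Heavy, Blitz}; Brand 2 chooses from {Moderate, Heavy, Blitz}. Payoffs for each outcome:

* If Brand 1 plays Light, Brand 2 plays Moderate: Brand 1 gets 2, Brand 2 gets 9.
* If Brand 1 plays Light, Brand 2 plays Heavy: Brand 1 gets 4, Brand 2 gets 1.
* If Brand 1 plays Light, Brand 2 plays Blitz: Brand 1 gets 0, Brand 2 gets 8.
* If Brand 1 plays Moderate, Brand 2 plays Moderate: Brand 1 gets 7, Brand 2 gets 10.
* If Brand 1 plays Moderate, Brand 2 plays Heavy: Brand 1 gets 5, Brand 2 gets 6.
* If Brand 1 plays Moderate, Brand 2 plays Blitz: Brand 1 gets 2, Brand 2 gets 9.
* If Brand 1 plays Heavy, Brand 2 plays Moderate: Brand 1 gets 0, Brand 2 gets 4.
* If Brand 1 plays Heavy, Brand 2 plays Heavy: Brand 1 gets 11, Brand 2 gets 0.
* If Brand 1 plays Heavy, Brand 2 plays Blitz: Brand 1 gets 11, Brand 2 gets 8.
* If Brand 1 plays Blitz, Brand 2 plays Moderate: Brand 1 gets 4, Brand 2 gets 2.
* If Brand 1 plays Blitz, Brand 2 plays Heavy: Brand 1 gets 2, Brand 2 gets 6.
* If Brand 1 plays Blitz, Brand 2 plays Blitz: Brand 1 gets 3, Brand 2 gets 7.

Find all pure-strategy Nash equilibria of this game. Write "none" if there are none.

The pure Nash equilibria are (Moderate, Moderate), (Heavy, Blitz).

Brand 1 against Moderate: payoffs 2, 7, 0, 4 → best response Moderate.
Brand 1 against Heavy: payoffs 4, 5, 11, 2 → best response Heavy.
Brand 1 against Blitz: payoffs 0, 2, 11, 3 → best response Heavy.
Brand 2 against Light: payoffs 9, 1, 8 → best response Moderate.
Brand 2 against Moderate: payoffs 10, 6, 9 → best response Moderate.
Brand 2 against Heavy: payoffs 4, 0, 8 → best response Blitz.
Brand 2 against Blitz: payoffs 2, 6, 7 → best response Blitz.
Mutual best responses: (Moderate, Moderate); (Heavy, Blitz).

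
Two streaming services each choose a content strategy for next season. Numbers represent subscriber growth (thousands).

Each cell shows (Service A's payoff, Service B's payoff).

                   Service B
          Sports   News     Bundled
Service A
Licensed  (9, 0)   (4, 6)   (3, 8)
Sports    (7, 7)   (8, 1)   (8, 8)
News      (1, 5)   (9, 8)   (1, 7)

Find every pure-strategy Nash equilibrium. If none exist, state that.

(Licensed, Sports): Service B can switch to News (0 → 6). Not NE.
(Licensed, News): Service A can switch to Sports (4 → 8). Not NE.
(Licensed, Bundled): Service A can switch to Sports (3 → 8). Not NE.
(Sports, Sports): Service A can switch to Licensed (7 → 9). Not NE.
(Sports, News): Service A can switch to News (8 → 9). Not NE.
(Sports, Bundled): Service A gets 8, best alternative 3; Service B gets 8, best alternative 7. No profitable deviation — NE.
(News, Sports): Service A can switch to Licensed (1 → 9). Not NE.
(News, News): Service A gets 9, best alternative 8; Service B gets 8, best alternative 7. No profitable deviation — NE.
(News, Bundled): Service A can switch to Licensed (1 → 3). Not NE.

Pure-strategy Nash equilibria: (Sports, Bundled) and (News, News)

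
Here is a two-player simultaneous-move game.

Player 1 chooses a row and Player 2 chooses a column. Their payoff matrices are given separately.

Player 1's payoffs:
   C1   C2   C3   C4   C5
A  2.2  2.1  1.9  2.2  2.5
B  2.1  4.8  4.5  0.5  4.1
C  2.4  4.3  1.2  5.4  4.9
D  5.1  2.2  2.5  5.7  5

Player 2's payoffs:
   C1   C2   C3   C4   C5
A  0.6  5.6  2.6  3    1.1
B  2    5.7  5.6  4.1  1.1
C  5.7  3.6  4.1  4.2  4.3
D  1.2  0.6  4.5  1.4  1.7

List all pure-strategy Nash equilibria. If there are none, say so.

(A, C1): Player 1 can switch to C (2.2 → 2.4). Not NE.
(A, C2): Player 1 can switch to B (2.1 → 4.8). Not NE.
(A, C3): Player 1 can switch to B (1.9 → 4.5). Not NE.
(A, C4): Player 1 can switch to C (2.2 → 5.4). Not NE.
(A, C5): Player 1 can switch to B (2.5 → 4.1). Not NE.
(B, C1): Player 1 can switch to A (2.1 → 2.2). Not NE.
(B, C2): Player 1 gets 4.8, best alternative 4.3; Player 2 gets 5.7, best alternative 5.6. No profitable deviation — NE.
(The remaining 13 profiles each have a profitable deviation by the same check.)

(B, C2)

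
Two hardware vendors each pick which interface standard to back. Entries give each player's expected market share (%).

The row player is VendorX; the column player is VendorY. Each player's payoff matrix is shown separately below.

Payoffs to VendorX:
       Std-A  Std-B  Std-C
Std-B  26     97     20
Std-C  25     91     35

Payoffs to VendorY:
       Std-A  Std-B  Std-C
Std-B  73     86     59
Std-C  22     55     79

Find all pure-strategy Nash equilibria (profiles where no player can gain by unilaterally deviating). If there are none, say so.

Pure-strategy Nash equilibria: (Std-B, Std-B) and (Std-C, Std-C)

(Std-B, Std-A): VendorY can switch to Std-B (73 → 86). Not NE.
(Std-B, Std-B): VendorX gets 97, best alternative 91; VendorY gets 86, best alternative 73. No profitable deviation — NE.
(Std-B, Std-C): VendorX can switch to Std-C (20 → 35). Not NE.
(Std-C, Std-A): VendorX can switch to Std-B (25 → 26). Not NE.
(Std-C, Std-B): VendorX can switch to Std-B (91 → 97). Not NE.
(Std-C, Std-C): VendorX gets 35, best alternative 20; VendorY gets 79, best alternative 55. No profitable deviation — NE.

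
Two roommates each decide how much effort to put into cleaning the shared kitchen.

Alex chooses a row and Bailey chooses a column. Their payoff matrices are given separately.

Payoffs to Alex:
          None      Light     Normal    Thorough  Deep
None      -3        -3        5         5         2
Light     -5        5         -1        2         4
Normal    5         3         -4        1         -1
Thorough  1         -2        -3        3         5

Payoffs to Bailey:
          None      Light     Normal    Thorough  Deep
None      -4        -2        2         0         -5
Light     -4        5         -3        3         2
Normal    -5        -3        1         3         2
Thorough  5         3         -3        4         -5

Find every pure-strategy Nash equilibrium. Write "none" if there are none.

(None, Normal) and (Light, Light)

For each strategy profile, look for a profitable unilateral deviation.
(None, None): Alex can switch to Normal (-3 → 5). Not NE.
(None, Light): Alex can switch to Light (-3 → 5). Not NE.
(None, Normal): Alex gets 5, best alternative -1; Bailey gets 2, best alternative 0. No profitable deviation — NE.
(None, Thorough): Bailey can switch to Normal (0 → 2). Not NE.
(None, Deep): Alex can switch to Light (2 → 4). Not NE.
(Light, None): Alex can switch to None (-5 → -3). Not NE.
(Light, Light): Alex gets 5, best alternative 3; Bailey gets 5, best alternative 3. No profitable deviation — NE.
(Light, Normal): Alex can switch to None (-1 → 5). Not NE.
(Light, Thorough): Alex can switch to None (2 → 5). Not NE.
(Light, Deep): Alex can switch to Thorough (4 → 5). Not NE.
(Normal, None): Bailey can switch to Light (-5 → -3). Not NE.
(Normal, Light): Alex can switch to Light (3 → 5). Not NE.
(Normal, Normal): Alex can switch to None (-4 → 5). Not NE.
(Normal, Thorough): Alex can switch to None (1 → 5). Not NE.
(The remaining 6 profiles each have a profitable deviation by the same check.)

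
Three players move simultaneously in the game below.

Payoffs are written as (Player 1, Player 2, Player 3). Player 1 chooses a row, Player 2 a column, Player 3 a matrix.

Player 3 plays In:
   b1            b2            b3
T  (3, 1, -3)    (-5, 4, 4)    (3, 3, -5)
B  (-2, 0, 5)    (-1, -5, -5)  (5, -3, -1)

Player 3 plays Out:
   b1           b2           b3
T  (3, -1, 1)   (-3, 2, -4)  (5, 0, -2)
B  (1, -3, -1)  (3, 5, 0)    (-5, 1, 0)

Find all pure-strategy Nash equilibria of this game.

(T, b1, In): Player 2 can switch to b2 (1 → 4). Not NE.
(T, b1, Out): Player 2 can switch to b2 (-1 → 2). Not NE.
(T, b2, In): Player 1 can switch to B (-5 → -1). Not NE.
(T, b2, Out): Player 1 can switch to B (-3 → 3). Not NE.
(T, b3, In): Player 1 can switch to B (3 → 5). Not NE.
(T, b3, Out): Player 2 can switch to b2 (0 → 2). Not NE.
(B, b1, In): Player 1 can switch to T (-2 → 3). Not NE.
(B, b1, Out): Player 1 can switch to T (1 → 3). Not NE.
(B, b2, Out): Player 1 gets 3, best alternative -3; Player 2 gets 5, best alternative 1; Player 3 gets 0, best alternative -5. No profitable deviation — NE.
(The remaining 3 profiles each have a profitable deviation by the same check.)

The unique pure-strategy Nash equilibrium is (B, b2, Out).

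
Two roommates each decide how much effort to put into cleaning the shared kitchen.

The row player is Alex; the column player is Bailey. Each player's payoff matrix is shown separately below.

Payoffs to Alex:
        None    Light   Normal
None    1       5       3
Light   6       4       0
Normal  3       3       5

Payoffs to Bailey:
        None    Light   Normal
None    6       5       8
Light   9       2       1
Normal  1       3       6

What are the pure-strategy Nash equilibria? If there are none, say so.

The pure Nash equilibria are (Light, None), (Normal, Normal).

For each strategy profile, look for a profitable unilateral deviation.
(None, None): Alex can switch to Light (1 → 6). Not NE.
(None, Light): Bailey can switch to None (5 → 6). Not NE.
(None, Normal): Alex can switch to Normal (3 → 5). Not NE.
(Light, None): Alex gets 6, best alternative 3; Bailey gets 9, best alternative 2. No profitable deviation — NE.
(Light, Light): Alex can switch to None (4 → 5). Not NE.
(Light, Normal): Alex can switch to None (0 → 3). Not NE.
(Normal, None): Alex can switch to Light (3 → 6). Not NE.
(Normal, Light): Alex can switch to None (3 → 5). Not NE.
(Normal, Normal): Alex gets 5, best alternative 3; Bailey gets 6, best alternative 3. No profitable deviation — NE.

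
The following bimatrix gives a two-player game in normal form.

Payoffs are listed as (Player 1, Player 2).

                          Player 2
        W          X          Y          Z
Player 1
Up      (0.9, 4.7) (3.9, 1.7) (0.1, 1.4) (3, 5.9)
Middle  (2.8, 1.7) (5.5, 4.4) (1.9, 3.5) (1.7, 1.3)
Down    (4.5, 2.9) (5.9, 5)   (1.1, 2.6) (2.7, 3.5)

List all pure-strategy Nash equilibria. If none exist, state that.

(Up, W): Player 1 can switch to Middle (0.9 → 2.8). Not NE.
(Up, X): Player 1 can switch to Middle (3.9 → 5.5). Not NE.
(Up, Y): Player 1 can switch to Middle (0.1 → 1.9). Not NE.
(Up, Z): Player 1 gets 3, best alternative 2.7; Player 2 gets 5.9, best alternative 4.7. No profitable deviation — NE.
(Middle, W): Player 1 can switch to Down (2.8 → 4.5). Not NE.
(Middle, X): Player 1 can switch to Down (5.5 → 5.9). Not NE.
(Middle, Y): Player 2 can switch to X (3.5 → 4.4). Not NE.
(Middle, Z): Player 1 can switch to Up (1.7 → 3). Not NE.
(Down, W): Player 2 can switch to X (2.9 → 5). Not NE.
(Down, X): Player 1 gets 5.9, best alternative 5.5; Player 2 gets 5, best alternative 3.5. No profitable deviation — NE.
(Down, Y): Player 1 can switch to Middle (1.1 → 1.9). Not NE.
(Down, Z): Player 1 can switch to Up (2.7 → 3). Not NE.

Pure-strategy Nash equilibria: (Up, Z), (Down, X)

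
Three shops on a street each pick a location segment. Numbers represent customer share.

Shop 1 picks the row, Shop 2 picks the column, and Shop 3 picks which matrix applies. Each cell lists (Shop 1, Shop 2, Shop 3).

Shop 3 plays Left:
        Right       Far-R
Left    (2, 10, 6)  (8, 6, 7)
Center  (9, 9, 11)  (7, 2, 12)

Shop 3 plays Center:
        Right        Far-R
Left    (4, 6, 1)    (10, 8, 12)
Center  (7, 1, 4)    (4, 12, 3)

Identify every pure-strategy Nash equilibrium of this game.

Pure-strategy Nash equilibria: (Left, Far-R, Center), (Center, Right, Left)

Shop 1 against (Right, Left): payoffs 2, 9 → best response Center.
Shop 1 against (Right, Center): payoffs 4, 7 → best response Center.
Shop 1 against (Far-R, Left): payoffs 8, 7 → best response Left.
Shop 1 against (Far-R, Center): payoffs 10, 4 → best response Left.
Shop 2 against (Left, Left): payoffs 10, 6 → best response Right.
Shop 2 against (Left, Center): payoffs 6, 8 → best response Far-R.
Shop 2 against (Center, Left): payoffs 9, 2 → best response Right.
Shop 2 against (Center, Center): payoffs 1, 12 → best response Far-R.
Shop 3 against (Left, Right): payoffs 6, 1 → best response Left.
Shop 3 against (Left, Far-R): payoffs 7, 12 → best response Center.
Shop 3 against (Center, Right): payoffs 11, 4 → best response Left.
Shop 3 against (Center, Far-R): payoffs 12, 3 → best response Left.
Mutual best responses: (Left, Far-R, Center); (Center, Right, Left).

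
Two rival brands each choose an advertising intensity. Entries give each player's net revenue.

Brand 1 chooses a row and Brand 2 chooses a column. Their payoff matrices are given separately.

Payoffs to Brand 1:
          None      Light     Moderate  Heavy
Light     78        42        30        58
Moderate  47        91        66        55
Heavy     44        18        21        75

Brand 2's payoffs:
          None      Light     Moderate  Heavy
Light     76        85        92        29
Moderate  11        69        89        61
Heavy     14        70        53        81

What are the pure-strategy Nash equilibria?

Brand 1 against None: payoffs 78, 47, 44 → best response Light.
Brand 1 against Light: payoffs 42, 91, 18 → best response Moderate.
Brand 1 against Moderate: payoffs 30, 66, 21 → best response Moderate.
Brand 1 against Heavy: payoffs 58, 55, 75 → best response Heavy.
Brand 2 against Light: payoffs 76, 85, 92, 29 → best response Moderate.
Brand 2 against Moderate: payoffs 11, 69, 89, 61 → best response Moderate.
Brand 2 against Heavy: payoffs 14, 70, 53, 81 → best response Heavy.
Mutual best responses: (Moderate, Moderate); (Heavy, Heavy).

(Moderate, Moderate), (Heavy, Heavy)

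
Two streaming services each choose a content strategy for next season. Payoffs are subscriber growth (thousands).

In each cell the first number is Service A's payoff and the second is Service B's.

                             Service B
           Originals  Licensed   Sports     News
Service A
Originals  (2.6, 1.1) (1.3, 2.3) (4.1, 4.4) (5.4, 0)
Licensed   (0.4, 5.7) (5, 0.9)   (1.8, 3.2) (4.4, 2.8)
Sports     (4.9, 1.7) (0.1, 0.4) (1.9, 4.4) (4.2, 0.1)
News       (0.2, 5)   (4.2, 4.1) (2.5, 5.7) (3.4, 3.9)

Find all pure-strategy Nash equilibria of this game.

Service A against Originals: payoffs 2.6, 0.4, 4.9, 0.2 → best response Sports.
Service A against Licensed: payoffs 1.3, 5, 0.1, 4.2 → best response Licensed.
Service A against Sports: payoffs 4.1, 1.8, 1.9, 2.5 → best response Originals.
Service A against News: payoffs 5.4, 4.4, 4.2, 3.4 → best response Originals.
Service B against Originals: payoffs 1.1, 2.3, 4.4, 0 → best response Sports.
Service B against Licensed: payoffs 5.7, 0.9, 3.2, 2.8 → best response Originals.
Service B against Sports: payoffs 1.7, 0.4, 4.4, 0.1 → best response Sports.
Service B against News: payoffs 5, 4.1, 5.7, 3.9 → best response Sports.
Mutual best responses: (Originals, Sports).

Pure NE: (Originals, Sports)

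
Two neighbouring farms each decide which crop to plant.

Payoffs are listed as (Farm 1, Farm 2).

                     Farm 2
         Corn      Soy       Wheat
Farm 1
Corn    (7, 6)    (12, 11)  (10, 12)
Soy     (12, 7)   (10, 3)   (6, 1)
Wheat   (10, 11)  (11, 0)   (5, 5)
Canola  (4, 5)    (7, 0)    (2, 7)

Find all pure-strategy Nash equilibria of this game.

(Corn, Wheat); (Soy, Corn)

Check each profile: it is a Nash equilibrium iff no player can strictly gain by switching unilaterally.
(Corn, Corn): Farm 1 can switch to Soy (7 → 12). Not NE.
(Corn, Soy): Farm 2 can switch to Wheat (11 → 12). Not NE.
(Corn, Wheat): Farm 1 gets 10, best alternative 6; Farm 2 gets 12, best alternative 11. No profitable deviation — NE.
(Soy, Corn): Farm 1 gets 12, best alternative 10; Farm 2 gets 7, best alternative 3. No profitable deviation — NE.
(Soy, Soy): Farm 1 can switch to Corn (10 → 12). Not NE.
(Soy, Wheat): Farm 1 can switch to Corn (6 → 10). Not NE.
(Wheat, Corn): Farm 1 can switch to Soy (10 → 12). Not NE.
(Wheat, Soy): Farm 1 can switch to Corn (11 → 12). Not NE.
(Wheat, Wheat): Farm 1 can switch to Corn (5 → 10). Not NE.
(Canola, Corn): Farm 1 can switch to Corn (4 → 7). Not NE.
(The remaining 2 profiles each have a profitable deviation by the same check.)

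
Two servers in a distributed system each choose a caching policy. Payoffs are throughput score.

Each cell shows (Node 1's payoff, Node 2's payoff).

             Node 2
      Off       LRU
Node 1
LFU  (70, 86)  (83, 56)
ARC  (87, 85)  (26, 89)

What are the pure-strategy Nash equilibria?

Node 1 against Off: payoffs 70, 87 → best response ARC.
Node 1 against LRU: payoffs 83, 26 → best response LFU.
Node 2 against LFU: payoffs 86, 56 → best response Off.
Node 2 against ARC: payoffs 85, 89 → best response LRU.
No profile is a mutual best response for all players.

No pure-strategy Nash equilibrium.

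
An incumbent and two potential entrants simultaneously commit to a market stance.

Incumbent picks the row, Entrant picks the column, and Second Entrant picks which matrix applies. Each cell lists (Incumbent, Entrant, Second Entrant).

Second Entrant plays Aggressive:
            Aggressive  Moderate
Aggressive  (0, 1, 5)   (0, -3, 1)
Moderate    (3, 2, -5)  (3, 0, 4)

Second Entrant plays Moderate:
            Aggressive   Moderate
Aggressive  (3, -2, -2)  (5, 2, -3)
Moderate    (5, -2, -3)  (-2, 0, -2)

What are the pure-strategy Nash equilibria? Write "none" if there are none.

This game has no pure Nash equilibrium.

Incumbent against (Aggressive, Aggressive): payoffs 0, 3 → best response Moderate.
Incumbent against (Aggressive, Moderate): payoffs 3, 5 → best response Moderate.
Incumbent against (Moderate, Aggressive): payoffs 0, 3 → best response Moderate.
Incumbent against (Moderate, Moderate): payoffs 5, -2 → best response Aggressive.
Entrant against (Aggressive, Aggressive): payoffs 1, -3 → best response Aggressive.
Entrant against (Aggressive, Moderate): payoffs -2, 2 → best response Moderate.
Entrant against (Moderate, Aggressive): payoffs 2, 0 → best response Aggressive.
Entrant against (Moderate, Moderate): payoffs -2, 0 → best response Moderate.
Second Entrant against (Aggressive, Aggressive): payoffs 5, -2 → best response Aggressive.
Second Entrant against (Aggressive, Moderate): payoffs 1, -3 → best response Aggressive.
Second Entrant against (Moderate, Aggressive): payoffs -5, -3 → best response Moderate.
Second Entrant against (Moderate, Moderate): payoffs 4, -2 → best response Aggressive.
No profile is a mutual best response for all players.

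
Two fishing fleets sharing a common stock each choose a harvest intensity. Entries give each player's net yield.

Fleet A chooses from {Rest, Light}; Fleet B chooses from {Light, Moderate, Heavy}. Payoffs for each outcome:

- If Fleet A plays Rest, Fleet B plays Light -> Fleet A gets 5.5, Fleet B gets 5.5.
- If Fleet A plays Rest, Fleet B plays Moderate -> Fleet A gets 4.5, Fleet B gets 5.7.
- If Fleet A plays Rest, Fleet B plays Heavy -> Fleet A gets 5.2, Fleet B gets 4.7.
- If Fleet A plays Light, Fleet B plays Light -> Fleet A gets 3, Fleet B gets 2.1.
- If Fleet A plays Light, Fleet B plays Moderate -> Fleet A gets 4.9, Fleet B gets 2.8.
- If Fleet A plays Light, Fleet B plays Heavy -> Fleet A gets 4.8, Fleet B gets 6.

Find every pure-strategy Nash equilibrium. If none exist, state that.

(Rest, Light): Fleet B can switch to Moderate (5.5 → 5.7). Not NE.
(Rest, Moderate): Fleet A can switch to Light (4.5 → 4.9). Not NE.
(Rest, Heavy): Fleet B can switch to Light (4.7 → 5.5). Not NE.
(Light, Light): Fleet A can switch to Rest (3 → 5.5). Not NE.
(Light, Moderate): Fleet B can switch to Heavy (2.8 → 6). Not NE.
(Light, Heavy): Fleet A can switch to Rest (4.8 → 5.2). Not NE.

There is no pure-strategy Nash equilibrium.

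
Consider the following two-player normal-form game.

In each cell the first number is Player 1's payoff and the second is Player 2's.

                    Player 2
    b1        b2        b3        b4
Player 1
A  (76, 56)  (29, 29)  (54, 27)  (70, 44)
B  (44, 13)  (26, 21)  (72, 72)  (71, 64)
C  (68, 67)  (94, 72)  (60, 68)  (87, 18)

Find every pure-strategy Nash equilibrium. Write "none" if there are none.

(A, b1): Player 1 gets 76, best alternative 68; Player 2 gets 56, best alternative 44. No profitable deviation — NE.
(A, b2): Player 1 can switch to C (29 → 94). Not NE.
(A, b3): Player 1 can switch to B (54 → 72). Not NE.
(A, b4): Player 1 can switch to B (70 → 71). Not NE.
(B, b1): Player 1 can switch to A (44 → 76). Not NE.
(B, b2): Player 1 can switch to A (26 → 29). Not NE.
(B, b3): Player 1 gets 72, best alternative 60; Player 2 gets 72, best alternative 64. No profitable deviation — NE.
(B, b4): Player 1 can switch to C (71 → 87). Not NE.
(C, b1): Player 1 can switch to A (68 → 76). Not NE.
(C, b2): Player 1 gets 94, best alternative 29; Player 2 gets 72, best alternative 68. No profitable deviation — NE.
(C, b3): Player 1 can switch to B (60 → 72). Not NE.
(C, b4): Player 2 can switch to b1 (18 → 67). Not NE.

The pure Nash equilibria are (A, b1), (B, b3), (C, b2).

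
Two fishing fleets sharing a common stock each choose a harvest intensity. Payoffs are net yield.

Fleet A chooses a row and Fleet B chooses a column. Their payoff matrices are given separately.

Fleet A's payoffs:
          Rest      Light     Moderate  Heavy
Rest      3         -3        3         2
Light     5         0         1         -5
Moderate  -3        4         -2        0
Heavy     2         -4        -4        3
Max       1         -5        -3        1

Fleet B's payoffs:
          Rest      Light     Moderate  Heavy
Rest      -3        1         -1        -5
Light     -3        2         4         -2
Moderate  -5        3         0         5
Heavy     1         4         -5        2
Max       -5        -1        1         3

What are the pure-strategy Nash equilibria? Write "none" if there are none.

(Rest, Rest): Fleet A can switch to Light (3 → 5). Not NE.
(Rest, Light): Fleet A can switch to Light (-3 → 0). Not NE.
(Rest, Moderate): Fleet B can switch to Light (-1 → 1). Not NE.
(Rest, Heavy): Fleet A can switch to Heavy (2 → 3). Not NE.
(Light, Rest): Fleet B can switch to Light (-3 → 2). Not NE.
(Light, Light): Fleet A can switch to Moderate (0 → 4). Not NE.
(Light, Moderate): Fleet A can switch to Rest (1 → 3). Not NE.
(Light, Heavy): Fleet A can switch to Rest (-5 → 2). Not NE.
(Moderate, Rest): Fleet A can switch to Rest (-3 → 3). Not NE.
(Moderate, Light): Fleet B can switch to Heavy (3 → 5). Not NE.
(Moderate, Moderate): Fleet A can switch to Rest (-2 → 3). Not NE.
(Moderate, Heavy): Fleet A can switch to Rest (0 → 2). Not NE.
(The remaining 8 profiles each have a profitable deviation by the same check.)

none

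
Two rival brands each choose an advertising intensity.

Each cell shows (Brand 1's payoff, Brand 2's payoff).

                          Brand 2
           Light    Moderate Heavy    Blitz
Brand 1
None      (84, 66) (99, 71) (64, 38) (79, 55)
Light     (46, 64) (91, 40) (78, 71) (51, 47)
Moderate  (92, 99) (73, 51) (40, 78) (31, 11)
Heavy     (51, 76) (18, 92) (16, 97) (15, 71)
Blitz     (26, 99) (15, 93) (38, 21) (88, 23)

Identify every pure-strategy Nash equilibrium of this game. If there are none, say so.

Brand 1 against Light: payoffs 84, 46, 92, 51, 26 → best response Moderate.
Brand 1 against Moderate: payoffs 99, 91, 73, 18, 15 → best response None.
Brand 1 against Heavy: payoffs 64, 78, 40, 16, 38 → best response Light.
Brand 1 against Blitz: payoffs 79, 51, 31, 15, 88 → best response Blitz.
Brand 2 against None: payoffs 66, 71, 38, 55 → best response Moderate.
Brand 2 against Light: payoffs 64, 40, 71, 47 → best response Heavy.
Brand 2 against Moderate: payoffs 99, 51, 78, 11 → best response Light.
Brand 2 against Heavy: payoffs 76, 92, 97, 71 → best response Heavy.
Brand 2 against Blitz: payoffs 99, 93, 21, 23 → best response Light.
Mutual best responses: (None, Moderate); (Light, Heavy); (Moderate, Light).

The pure Nash equilibria are (None, Moderate) and (Light, Heavy) and (Moderate, Light).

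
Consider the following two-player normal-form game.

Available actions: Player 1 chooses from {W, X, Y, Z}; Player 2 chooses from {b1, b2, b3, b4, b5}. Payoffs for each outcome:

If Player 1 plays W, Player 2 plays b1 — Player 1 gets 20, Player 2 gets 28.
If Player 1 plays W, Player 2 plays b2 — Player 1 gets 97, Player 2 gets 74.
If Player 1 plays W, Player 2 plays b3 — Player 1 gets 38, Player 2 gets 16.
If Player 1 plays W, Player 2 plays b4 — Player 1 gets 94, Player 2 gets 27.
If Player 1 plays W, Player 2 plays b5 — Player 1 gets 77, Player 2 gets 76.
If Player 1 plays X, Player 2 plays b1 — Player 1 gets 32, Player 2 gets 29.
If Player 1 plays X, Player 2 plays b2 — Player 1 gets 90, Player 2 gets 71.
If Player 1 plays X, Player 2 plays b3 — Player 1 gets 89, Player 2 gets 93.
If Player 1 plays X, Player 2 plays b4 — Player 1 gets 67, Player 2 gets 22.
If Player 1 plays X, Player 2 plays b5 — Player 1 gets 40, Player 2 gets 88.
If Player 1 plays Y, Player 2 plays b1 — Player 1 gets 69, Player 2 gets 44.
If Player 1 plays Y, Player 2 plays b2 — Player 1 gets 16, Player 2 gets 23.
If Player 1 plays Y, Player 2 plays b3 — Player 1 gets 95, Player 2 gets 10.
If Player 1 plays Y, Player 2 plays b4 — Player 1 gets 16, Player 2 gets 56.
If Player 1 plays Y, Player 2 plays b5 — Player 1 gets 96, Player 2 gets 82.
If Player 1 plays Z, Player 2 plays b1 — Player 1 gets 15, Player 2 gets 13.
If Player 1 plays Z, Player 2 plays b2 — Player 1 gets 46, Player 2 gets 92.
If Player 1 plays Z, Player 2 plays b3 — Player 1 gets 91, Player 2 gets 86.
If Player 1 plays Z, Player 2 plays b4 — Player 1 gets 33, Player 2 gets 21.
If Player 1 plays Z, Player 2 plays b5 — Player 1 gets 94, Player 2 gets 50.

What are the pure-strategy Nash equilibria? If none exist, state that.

Player 1 against b1: payoffs 20, 32, 69, 15 → best response Y.
Player 1 against b2: payoffs 97, 90, 16, 46 → best response W.
Player 1 against b3: payoffs 38, 89, 95, 91 → best response Y.
Player 1 against b4: payoffs 94, 67, 16, 33 → best response W.
Player 1 against b5: payoffs 77, 40, 96, 94 → best response Y.
Player 2 against W: payoffs 28, 74, 16, 27, 76 → best response b5.
Player 2 against X: payoffs 29, 71, 93, 22, 88 → best response b3.
Player 2 against Y: payoffs 44, 23, 10, 56, 82 → best response b5.
Player 2 against Z: payoffs 13, 92, 86, 21, 50 → best response b2.
Mutual best responses: (Y, b5).

Pure NE: (Y, b5)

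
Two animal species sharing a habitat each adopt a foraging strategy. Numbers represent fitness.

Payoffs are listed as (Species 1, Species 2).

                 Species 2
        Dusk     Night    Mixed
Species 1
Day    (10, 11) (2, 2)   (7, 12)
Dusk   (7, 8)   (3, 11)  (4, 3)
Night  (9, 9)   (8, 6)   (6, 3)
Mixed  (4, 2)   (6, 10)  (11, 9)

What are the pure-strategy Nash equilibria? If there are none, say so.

For each player, find the best response to each opponent profile; mutual best responses are the pure NE.
Species 1 against Dusk: payoffs 10, 7, 9, 4 → best response Day.
Species 1 against Night: payoffs 2, 3, 8, 6 → best response Night.
Species 1 against Mixed: payoffs 7, 4, 6, 11 → best response Mixed.
Species 2 against Day: payoffs 11, 2, 12 → best response Mixed.
Species 2 against Dusk: payoffs 8, 11, 3 → best response Night.
Species 2 against Night: payoffs 9, 6, 3 → best response Dusk.
Species 2 against Mixed: payoffs 2, 10, 9 → best response Night.
No profile is a mutual best response for all players.

none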